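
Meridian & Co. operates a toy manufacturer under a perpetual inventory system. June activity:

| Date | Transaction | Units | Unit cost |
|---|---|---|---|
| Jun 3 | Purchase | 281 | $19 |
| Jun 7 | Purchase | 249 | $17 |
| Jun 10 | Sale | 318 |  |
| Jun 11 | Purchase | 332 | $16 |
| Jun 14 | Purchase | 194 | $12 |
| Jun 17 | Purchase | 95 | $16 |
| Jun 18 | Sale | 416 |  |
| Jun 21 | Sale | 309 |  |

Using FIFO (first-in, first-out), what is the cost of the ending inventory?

Jun 10, 318 sold [FIFO — oldest first]: 281 @ $19 + 37 @ $17 = $5,968
Jun 18, 416 sold [FIFO — oldest first]: 212 @ $17 + 204 @ $16 = $6,868
Jun 21, 309 sold [FIFO — oldest first]: 128 @ $16 + 181 @ $12 = $4,220
Total COGS = $5,968 + $6,868 + $4,220 = $17,056
Ending inventory: 13 @ $12 + 95 @ $16 = $1,676
Check: goods available $18,732 = COGS $17,056 + ending $1,676

Ending inventory = $1,676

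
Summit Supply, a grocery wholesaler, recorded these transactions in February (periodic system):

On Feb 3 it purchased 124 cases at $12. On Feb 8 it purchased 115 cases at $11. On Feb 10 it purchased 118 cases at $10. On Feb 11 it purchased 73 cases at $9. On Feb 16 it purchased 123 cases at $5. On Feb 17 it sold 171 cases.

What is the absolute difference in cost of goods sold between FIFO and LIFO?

$958

FIFO COGS: 124 @ $12 + 47 @ $11 = $2,005
LIFO COGS: 123 @ $5 + 48 @ $9 = $1,047
Difference = |$2,005 − $1,047| = $958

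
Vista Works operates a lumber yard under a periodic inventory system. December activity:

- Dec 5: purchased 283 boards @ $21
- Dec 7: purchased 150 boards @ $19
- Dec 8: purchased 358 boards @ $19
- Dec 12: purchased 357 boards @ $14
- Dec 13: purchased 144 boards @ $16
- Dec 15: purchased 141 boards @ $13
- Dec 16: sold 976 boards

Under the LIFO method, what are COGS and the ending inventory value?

Dec 16, 976 sold [LIFO — newest first]: 141 @ $13 + 144 @ $16 + 357 @ $14 + 334 @ $19 = $15,481
Ending inventory: 283 @ $21 + 150 @ $19 + 24 @ $19 = $9,249

COGS = $15,481; ending inventory = $9,249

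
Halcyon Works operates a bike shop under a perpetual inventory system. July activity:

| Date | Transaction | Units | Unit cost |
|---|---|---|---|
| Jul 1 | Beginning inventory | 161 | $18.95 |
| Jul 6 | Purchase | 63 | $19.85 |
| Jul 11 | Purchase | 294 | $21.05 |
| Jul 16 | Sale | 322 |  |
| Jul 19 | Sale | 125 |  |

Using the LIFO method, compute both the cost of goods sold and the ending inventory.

Jul 16, 322 sold [LIFO — newest first]: 294 @ $21.05 + 28 @ $19.85 = $6,744.50
Jul 19, 125 sold [LIFO — newest first]: 35 @ $19.85 + 90 @ $18.95 = $2,400.25
Total COGS = $6,744.50 + $2,400.25 = $9,144.75
Ending inventory: 71 @ $18.95 = $1,345.45

COGS = $9,144.75; ending inventory = $1,345.45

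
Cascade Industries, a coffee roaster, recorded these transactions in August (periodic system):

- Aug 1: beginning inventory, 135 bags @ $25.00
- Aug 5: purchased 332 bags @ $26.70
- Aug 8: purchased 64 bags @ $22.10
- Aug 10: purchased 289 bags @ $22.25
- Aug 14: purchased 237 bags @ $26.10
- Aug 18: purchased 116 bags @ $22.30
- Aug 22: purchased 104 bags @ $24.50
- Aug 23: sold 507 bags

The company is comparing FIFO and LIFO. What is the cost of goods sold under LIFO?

COGS = $12,433.00

FIFO COGS: 135 @ $25.00 + 332 @ $26.70 + 40 @ $22.10 = $13,123.40
LIFO COGS: 104 @ $24.50 + 116 @ $22.30 + 237 @ $26.10 + 50 @ $22.25 = $12,433.00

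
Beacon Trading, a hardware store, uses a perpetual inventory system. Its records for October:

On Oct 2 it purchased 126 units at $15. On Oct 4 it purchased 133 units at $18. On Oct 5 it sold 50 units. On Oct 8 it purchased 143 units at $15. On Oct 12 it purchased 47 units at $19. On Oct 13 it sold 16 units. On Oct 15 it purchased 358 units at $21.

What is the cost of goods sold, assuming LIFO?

COGS = $1,204

Oct 5, 50 sold [LIFO — newest first]: 50 @ $18 = $900
Oct 13, 16 sold [LIFO — newest first]: 16 @ $19 = $304
Total COGS = $900 + $304 = $1,204
Ending inventory: 126 @ $15 + 83 @ $18 + 143 @ $15 + 31 @ $19 + 358 @ $21 = $13,636
Check: goods available $14,840 = COGS $1,204 + ending $13,636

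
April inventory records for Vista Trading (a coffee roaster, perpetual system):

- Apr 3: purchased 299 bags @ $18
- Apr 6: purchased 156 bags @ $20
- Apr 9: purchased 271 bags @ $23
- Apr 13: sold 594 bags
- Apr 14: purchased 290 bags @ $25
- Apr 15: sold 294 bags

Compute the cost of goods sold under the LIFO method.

Apr 13, 594 sold [LIFO — newest first]: 271 @ $23 + 156 @ $20 + 167 @ $18 = $12,359
Apr 15, 294 sold [LIFO — newest first]: 290 @ $25 + 4 @ $18 = $7,322
Total COGS = $12,359 + $7,322 = $19,681
Ending inventory: 128 @ $18 = $2,304

COGS = $19,681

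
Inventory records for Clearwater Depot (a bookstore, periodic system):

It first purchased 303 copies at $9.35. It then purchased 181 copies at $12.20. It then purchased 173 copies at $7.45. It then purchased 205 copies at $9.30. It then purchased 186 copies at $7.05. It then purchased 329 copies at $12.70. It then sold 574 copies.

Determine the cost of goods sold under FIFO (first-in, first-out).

COGS = $5,711.75

Sale 1 (574) [FIFO — oldest first]: 303 @ $9.35 + 181 @ $12.20 + 90 @ $7.45 = $5,711.75
Ending inventory: 83 @ $7.45 + 205 @ $9.30 + 186 @ $7.05 + 329 @ $12.70 = $8,014.45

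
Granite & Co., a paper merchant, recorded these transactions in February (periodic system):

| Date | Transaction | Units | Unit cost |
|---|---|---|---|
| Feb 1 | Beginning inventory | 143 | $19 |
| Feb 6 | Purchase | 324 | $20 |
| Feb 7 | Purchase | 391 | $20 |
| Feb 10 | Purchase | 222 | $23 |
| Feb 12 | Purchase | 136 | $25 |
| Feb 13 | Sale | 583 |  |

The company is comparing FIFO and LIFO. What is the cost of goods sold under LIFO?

COGS = $13,006

FIFO COGS: 143 @ $19 + 324 @ $20 + 116 @ $20 = $11,517
LIFO COGS: 136 @ $25 + 222 @ $23 + 225 @ $20 = $13,006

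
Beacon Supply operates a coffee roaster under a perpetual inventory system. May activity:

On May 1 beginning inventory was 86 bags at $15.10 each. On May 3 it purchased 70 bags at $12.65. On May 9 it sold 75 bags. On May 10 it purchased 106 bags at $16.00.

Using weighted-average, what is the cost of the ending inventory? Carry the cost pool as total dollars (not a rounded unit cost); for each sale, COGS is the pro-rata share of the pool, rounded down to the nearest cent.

After May 1: 86 on hand, pool $1,298.60 (≈ $15.1000 each)
After May 3: 156 on hand, pool $2,184.10 (≈ $14.0006 each)
May 9, sell 75: 75/156 × $2,184.10 → $1,050.04
After May 10: 187 on hand, pool $2,830.06 (≈ $15.1340 each)
Ending inventory (cost pool remaining) = $2,830.06
Check: goods available $3,880.10 = COGS $1,050.04 + ending $2,830.06

Ending inventory = $2,830.06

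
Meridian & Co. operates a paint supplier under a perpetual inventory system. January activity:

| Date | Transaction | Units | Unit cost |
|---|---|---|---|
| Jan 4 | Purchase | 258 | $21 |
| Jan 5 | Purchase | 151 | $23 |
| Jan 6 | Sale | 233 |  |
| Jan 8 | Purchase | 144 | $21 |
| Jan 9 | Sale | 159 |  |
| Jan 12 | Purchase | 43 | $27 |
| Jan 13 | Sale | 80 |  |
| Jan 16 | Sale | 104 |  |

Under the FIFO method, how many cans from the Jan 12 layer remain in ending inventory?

20

Jan 6, 233 sold [FIFO — oldest first]: 233 @ $21 = $4,893
Jan 9, 159 sold [FIFO — oldest first]: 25 @ $21 + 134 @ $23 = $3,607
Jan 13, 80 sold [FIFO — oldest first]: 17 @ $23 + 63 @ $21 = $1,714
Jan 16, 104 sold [FIFO — oldest first]: 81 @ $21 + 23 @ $27 = $2,322
Total COGS = $4,893 + $3,607 + $1,714 + $2,322 = $12,536
Ending inventory: 20 @ $27 = $540
Check: goods available $13,076 = COGS $12,536 + ending $540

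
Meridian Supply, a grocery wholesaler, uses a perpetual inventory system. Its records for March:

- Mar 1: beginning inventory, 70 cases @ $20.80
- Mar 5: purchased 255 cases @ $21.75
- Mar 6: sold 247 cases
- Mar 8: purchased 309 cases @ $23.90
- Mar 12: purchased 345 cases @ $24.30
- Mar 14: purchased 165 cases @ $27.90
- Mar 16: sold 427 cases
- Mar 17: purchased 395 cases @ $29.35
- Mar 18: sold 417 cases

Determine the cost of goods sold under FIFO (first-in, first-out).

COGS = $25,895.65

Mar 6, 247 sold [FIFO — oldest first]: 70 @ $20.80 + 177 @ $21.75 = $5,305.75
Mar 16, 427 sold [FIFO — oldest first]: 78 @ $21.75 + 309 @ $23.90 + 40 @ $24.30 = $10,053.60
Mar 18, 417 sold [FIFO — oldest first]: 305 @ $24.30 + 112 @ $27.90 = $10,536.30
Total COGS = $5,305.75 + $10,053.60 + $10,536.30 = $25,895.65
Ending inventory: 53 @ $27.90 + 395 @ $29.35 = $13,071.95
Check: goods available $38,967.60 = COGS $25,895.65 + ending $13,071.95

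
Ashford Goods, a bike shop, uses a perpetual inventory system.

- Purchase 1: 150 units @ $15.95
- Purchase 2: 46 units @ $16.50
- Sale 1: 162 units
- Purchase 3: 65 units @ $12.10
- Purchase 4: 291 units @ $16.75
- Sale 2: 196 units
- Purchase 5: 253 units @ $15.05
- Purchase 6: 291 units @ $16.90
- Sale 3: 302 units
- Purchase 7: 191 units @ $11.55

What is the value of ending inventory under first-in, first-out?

Ending inventory = $9,306.20

Sale 1 (162) [FIFO — oldest first]: 150 @ $15.95 + 12 @ $16.50 = $2,590.50
Sale 2 (196) [FIFO — oldest first]: 34 @ $16.50 + 65 @ $12.10 + 97 @ $16.75 = $2,972.25
Sale 3 (302) [FIFO — oldest first]: 194 @ $16.75 + 108 @ $15.05 = $4,874.90
Total COGS = $2,590.50 + $2,972.25 + $4,874.90 = $10,437.65
Ending inventory: 145 @ $15.05 + 291 @ $16.90 + 191 @ $11.55 = $9,306.20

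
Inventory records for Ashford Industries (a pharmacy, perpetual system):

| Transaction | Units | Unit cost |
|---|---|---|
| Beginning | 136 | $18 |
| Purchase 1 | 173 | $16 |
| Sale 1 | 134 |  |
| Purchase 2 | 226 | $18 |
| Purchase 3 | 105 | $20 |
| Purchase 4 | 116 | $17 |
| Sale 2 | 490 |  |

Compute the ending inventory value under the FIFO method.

Sale 1 (134) [FIFO — oldest first]: 134 @ $18 = $2,412
Sale 2 (490) [FIFO — oldest first]: 2 @ $18 + 173 @ $16 + 226 @ $18 + 89 @ $20 = $8,652
Total COGS = $2,412 + $8,652 = $11,064
Ending inventory: 16 @ $20 + 116 @ $17 = $2,292

Ending inventory = $2,292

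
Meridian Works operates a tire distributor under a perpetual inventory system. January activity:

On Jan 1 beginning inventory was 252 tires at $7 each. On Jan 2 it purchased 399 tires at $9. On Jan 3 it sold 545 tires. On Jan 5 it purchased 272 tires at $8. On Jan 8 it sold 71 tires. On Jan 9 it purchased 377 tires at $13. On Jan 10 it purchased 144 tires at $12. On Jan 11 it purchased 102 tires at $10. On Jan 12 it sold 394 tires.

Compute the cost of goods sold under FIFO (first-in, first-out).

Jan 3, 545 sold [FIFO — oldest first]: 252 @ $7 + 293 @ $9 = $4,401
Jan 8, 71 sold [FIFO — oldest first]: 71 @ $9 = $639
Jan 12, 394 sold [FIFO — oldest first]: 35 @ $9 + 272 @ $8 + 87 @ $13 = $3,622
Total COGS = $4,401 + $639 + $3,622 = $8,662
Ending inventory: 290 @ $13 + 144 @ $12 + 102 @ $10 = $6,518

COGS = $8,662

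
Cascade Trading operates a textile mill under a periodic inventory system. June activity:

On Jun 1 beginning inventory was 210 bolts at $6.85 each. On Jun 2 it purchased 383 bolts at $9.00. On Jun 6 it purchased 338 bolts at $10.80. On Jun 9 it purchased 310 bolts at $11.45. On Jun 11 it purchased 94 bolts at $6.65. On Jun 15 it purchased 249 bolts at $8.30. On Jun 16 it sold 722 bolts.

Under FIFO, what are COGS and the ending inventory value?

Jun 16, 722 sold [FIFO — oldest first]: 210 @ $6.85 + 383 @ $9.00 + 129 @ $10.80 = $6,278.70
Ending inventory: 209 @ $10.80 + 310 @ $11.45 + 94 @ $6.65 + 249 @ $8.30 = $8,498.50

COGS = $6,278.70; ending inventory = $8,498.50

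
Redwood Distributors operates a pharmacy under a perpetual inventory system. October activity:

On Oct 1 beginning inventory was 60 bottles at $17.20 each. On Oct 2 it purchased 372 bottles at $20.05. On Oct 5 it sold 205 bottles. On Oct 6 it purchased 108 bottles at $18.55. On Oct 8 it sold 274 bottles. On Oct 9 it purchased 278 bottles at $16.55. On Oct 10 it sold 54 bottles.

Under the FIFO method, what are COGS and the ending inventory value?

COGS = $10,364.15; ending inventory = $4,730.75

Oct 5, 205 sold [FIFO — oldest first]: 60 @ $17.20 + 145 @ $20.05 = $3,939.25
Oct 8, 274 sold [FIFO — oldest first]: 227 @ $20.05 + 47 @ $18.55 = $5,423.20
Oct 10, 54 sold [FIFO — oldest first]: 54 @ $18.55 = $1,001.70
Total COGS = $3,939.25 + $5,423.20 + $1,001.70 = $10,364.15
Ending inventory: 7 @ $18.55 + 278 @ $16.55 = $4,730.75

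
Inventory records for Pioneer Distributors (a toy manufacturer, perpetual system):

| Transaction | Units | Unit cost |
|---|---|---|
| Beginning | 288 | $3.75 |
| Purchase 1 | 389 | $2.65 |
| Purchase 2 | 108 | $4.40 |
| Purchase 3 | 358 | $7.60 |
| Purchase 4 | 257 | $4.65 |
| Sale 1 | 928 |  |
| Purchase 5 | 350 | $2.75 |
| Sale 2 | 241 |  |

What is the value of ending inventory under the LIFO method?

Ending inventory = $1,867.35

Sale 1 (928) [LIFO — newest first]: 257 @ $4.65 + 358 @ $7.60 + 108 @ $4.40 + 205 @ $2.65 = $4,934.30
Sale 2 (241) [LIFO — newest first]: 241 @ $2.75 = $662.75
Total COGS = $4,934.30 + $662.75 = $5,597.05
Ending inventory: 288 @ $3.75 + 184 @ $2.65 + 109 @ $2.75 = $1,867.35
Check: goods available $7,464.40 = COGS $5,597.05 + ending $1,867.35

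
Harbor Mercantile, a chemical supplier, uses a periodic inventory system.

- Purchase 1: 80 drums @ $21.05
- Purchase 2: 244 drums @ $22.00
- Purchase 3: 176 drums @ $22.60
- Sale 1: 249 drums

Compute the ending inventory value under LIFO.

Ending inventory = $5,446.00

Sale 1 (249) [LIFO — newest first]: 176 @ $22.60 + 73 @ $22.00 = $5,583.60
Ending inventory: 80 @ $21.05 + 171 @ $22.00 = $5,446.00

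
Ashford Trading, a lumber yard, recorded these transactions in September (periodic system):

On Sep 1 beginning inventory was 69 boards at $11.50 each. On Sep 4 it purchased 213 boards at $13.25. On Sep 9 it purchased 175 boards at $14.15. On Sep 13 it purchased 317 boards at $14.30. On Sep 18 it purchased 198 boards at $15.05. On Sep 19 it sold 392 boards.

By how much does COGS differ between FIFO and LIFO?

$581.85

FIFO COGS: 69 @ $11.50 + 213 @ $13.25 + 110 @ $14.15 = $5,172.25
LIFO COGS: 198 @ $15.05 + 194 @ $14.30 = $5,754.10
Difference = |$5,172.25 − $5,754.10| = $581.85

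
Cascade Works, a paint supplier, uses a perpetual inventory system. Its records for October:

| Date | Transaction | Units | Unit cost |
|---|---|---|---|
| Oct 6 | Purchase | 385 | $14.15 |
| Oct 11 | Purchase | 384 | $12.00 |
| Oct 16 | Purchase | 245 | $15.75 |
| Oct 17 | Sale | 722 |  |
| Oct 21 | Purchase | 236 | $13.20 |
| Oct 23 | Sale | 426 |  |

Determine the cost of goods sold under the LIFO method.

Oct 17, 722 sold [LIFO — newest first]: 245 @ $15.75 + 384 @ $12.00 + 93 @ $14.15 = $9,782.70
Oct 23, 426 sold [LIFO — newest first]: 236 @ $13.20 + 190 @ $14.15 = $5,803.70
Total COGS = $9,782.70 + $5,803.70 = $15,586.40
Ending inventory: 102 @ $14.15 = $1,443.30
Check: goods available $17,029.70 = COGS $15,586.40 + ending $1,443.30

COGS = $15,586.40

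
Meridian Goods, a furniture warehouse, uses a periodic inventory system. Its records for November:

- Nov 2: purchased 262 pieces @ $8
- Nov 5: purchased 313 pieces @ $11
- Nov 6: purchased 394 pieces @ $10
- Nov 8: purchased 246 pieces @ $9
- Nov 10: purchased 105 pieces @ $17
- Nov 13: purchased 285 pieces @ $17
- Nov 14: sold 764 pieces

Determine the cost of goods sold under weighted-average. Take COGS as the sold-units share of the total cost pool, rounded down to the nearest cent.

COGS = $8,721.97

Nov 14, sell 764: 764/1605 × $18,323.00 → $8,721.97
Ending inventory (cost pool remaining) = $9,601.03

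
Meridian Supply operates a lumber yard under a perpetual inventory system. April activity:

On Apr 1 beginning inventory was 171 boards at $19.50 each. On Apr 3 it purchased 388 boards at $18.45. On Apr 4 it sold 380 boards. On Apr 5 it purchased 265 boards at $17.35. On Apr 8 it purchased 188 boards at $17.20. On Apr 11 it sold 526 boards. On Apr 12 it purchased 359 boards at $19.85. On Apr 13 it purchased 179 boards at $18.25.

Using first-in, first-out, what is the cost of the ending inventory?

Ending inventory = $12,216.10

Apr 4, 380 sold [FIFO — oldest first]: 171 @ $19.50 + 209 @ $18.45 = $7,190.55
Apr 11, 526 sold [FIFO — oldest first]: 179 @ $18.45 + 265 @ $17.35 + 82 @ $17.20 = $9,310.70
Total COGS = $7,190.55 + $9,310.70 = $16,501.25
Ending inventory: 106 @ $17.20 + 359 @ $19.85 + 179 @ $18.25 = $12,216.10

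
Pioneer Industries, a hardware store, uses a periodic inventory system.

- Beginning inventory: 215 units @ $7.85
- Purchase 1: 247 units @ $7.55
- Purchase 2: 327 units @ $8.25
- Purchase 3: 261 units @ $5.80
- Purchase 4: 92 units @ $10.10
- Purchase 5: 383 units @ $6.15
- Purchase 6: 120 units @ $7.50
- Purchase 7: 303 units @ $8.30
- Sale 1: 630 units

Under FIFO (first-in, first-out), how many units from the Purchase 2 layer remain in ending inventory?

Sale 1 (630) [FIFO — oldest first]: 215 @ $7.85 + 247 @ $7.55 + 168 @ $8.25 = $4,938.60
Ending inventory: 159 @ $8.25 + 261 @ $5.80 + 92 @ $10.10 + 383 @ $6.15 + 120 @ $7.50 + 303 @ $8.30 = $9,525.10

159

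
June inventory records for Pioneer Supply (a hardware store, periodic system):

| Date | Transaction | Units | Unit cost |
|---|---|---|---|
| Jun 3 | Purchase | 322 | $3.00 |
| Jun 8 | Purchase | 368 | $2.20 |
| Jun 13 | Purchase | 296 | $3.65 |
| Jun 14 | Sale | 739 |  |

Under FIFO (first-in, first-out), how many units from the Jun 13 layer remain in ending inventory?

Jun 14, 739 sold [FIFO — oldest first]: 322 @ $3.00 + 368 @ $2.20 + 49 @ $3.65 = $1,954.45
Ending inventory: 247 @ $3.65 = $901.55
Check: goods available $2,856.00 = COGS $1,954.45 + ending $901.55

247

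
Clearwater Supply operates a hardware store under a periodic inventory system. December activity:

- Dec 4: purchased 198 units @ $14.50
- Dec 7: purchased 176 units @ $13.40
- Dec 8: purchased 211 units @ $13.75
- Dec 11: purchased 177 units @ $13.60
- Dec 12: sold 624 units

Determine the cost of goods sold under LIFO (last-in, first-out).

Dec 12, 624 sold [LIFO — newest first]: 177 @ $13.60 + 211 @ $13.75 + 176 @ $13.40 + 60 @ $14.50 = $8,536.85
Ending inventory: 138 @ $14.50 = $2,001.00
Check: goods available $10,537.85 = COGS $8,536.85 + ending $2,001.00

COGS = $8,536.85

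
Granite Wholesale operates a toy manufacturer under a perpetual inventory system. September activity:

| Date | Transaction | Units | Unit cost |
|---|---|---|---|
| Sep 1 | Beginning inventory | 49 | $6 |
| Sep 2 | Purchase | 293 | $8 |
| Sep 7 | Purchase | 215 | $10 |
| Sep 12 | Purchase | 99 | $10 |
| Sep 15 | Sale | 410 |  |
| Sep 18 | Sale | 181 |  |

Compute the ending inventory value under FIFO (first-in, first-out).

Ending inventory = $650

Sep 15, 410 sold [FIFO — oldest first]: 49 @ $6 + 293 @ $8 + 68 @ $10 = $3,318
Sep 18, 181 sold [FIFO — oldest first]: 147 @ $10 + 34 @ $10 = $1,810
Total COGS = $3,318 + $1,810 = $5,128
Ending inventory: 65 @ $10 = $650
Check: goods available $5,778 = COGS $5,128 + ending $650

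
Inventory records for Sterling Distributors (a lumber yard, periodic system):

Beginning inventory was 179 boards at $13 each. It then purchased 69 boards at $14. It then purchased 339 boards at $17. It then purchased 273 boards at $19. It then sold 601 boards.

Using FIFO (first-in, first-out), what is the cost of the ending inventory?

Ending inventory = $4,921

Sale 1 (601) [FIFO — oldest first]: 179 @ $13 + 69 @ $14 + 339 @ $17 + 14 @ $19 = $9,322
Ending inventory: 259 @ $19 = $4,921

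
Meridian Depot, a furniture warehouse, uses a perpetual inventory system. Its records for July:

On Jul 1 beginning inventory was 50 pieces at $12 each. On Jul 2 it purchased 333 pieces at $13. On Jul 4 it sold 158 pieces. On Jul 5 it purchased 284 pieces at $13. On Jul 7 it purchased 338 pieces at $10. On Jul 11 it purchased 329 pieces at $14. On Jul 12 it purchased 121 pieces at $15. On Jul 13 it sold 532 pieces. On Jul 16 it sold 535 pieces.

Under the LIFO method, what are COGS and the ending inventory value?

Jul 4, 158 sold [LIFO — newest first]: 158 @ $13 = $2,054
Jul 13, 532 sold [LIFO — newest first]: 121 @ $15 + 329 @ $14 + 82 @ $10 = $7,241
Jul 16, 535 sold [LIFO — newest first]: 256 @ $10 + 279 @ $13 = $6,187
Total COGS = $2,054 + $7,241 + $6,187 = $15,482
Ending inventory: 50 @ $12 + 175 @ $13 + 5 @ $13 = $2,940
Check: goods available $18,422 = COGS $15,482 + ending $2,940

COGS = $15,482; ending inventory = $2,940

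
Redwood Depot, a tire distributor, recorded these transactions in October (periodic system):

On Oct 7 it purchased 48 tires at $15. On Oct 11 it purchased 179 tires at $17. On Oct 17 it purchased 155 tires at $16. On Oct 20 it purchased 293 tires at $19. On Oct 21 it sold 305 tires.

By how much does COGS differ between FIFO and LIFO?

FIFO COGS: 48 @ $15 + 179 @ $17 + 78 @ $16 = $5,011
LIFO COGS: 293 @ $19 + 12 @ $16 = $5,759
Difference = |$5,011 − $5,759| = $748

$748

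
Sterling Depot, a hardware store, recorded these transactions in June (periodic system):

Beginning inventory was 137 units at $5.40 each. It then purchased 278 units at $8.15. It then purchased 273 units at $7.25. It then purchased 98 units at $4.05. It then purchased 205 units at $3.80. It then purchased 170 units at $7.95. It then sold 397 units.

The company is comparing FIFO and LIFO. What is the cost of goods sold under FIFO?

COGS = $2,858.80

FIFO COGS: 137 @ $5.40 + 260 @ $8.15 = $2,858.80
LIFO COGS: 170 @ $7.95 + 205 @ $3.80 + 22 @ $4.05 = $2,219.60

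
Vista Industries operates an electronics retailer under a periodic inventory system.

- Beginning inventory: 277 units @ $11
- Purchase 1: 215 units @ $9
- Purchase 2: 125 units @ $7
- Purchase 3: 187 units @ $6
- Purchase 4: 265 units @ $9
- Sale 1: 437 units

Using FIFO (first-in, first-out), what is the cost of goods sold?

COGS = $4,487

Sale 1 (437) [FIFO — oldest first]: 277 @ $11 + 160 @ $9 = $4,487
Ending inventory: 55 @ $9 + 125 @ $7 + 187 @ $6 + 265 @ $9 = $4,877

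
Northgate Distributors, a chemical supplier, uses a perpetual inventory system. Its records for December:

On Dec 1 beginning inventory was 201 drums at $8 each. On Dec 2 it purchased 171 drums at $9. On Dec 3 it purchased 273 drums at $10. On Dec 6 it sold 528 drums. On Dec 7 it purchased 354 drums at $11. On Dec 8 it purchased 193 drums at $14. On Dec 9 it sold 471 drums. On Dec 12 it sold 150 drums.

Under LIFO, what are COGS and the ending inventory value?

Dec 6, 528 sold [LIFO — newest first]: 273 @ $10 + 171 @ $9 + 84 @ $8 = $4,941
Dec 9, 471 sold [LIFO — newest first]: 193 @ $14 + 278 @ $11 = $5,760
Dec 12, 150 sold [LIFO — newest first]: 76 @ $11 + 74 @ $8 = $1,428
Total COGS = $4,941 + $5,760 + $1,428 = $12,129
Ending inventory: 43 @ $8 = $344

COGS = $12,129; ending inventory = $344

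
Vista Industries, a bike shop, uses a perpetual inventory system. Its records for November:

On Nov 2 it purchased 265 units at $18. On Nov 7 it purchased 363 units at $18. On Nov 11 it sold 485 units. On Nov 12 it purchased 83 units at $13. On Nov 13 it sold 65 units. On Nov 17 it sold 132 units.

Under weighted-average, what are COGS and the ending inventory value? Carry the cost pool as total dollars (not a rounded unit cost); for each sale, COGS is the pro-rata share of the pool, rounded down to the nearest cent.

After Nov 2: 265 on hand, pool $4,770.00 (≈ $18.0000 each)
After Nov 7: 628 on hand, pool $11,304.00 (≈ $18.0000 each)
Nov 11, sell 485: 485/628 × $11,304.00 → $8,730.00
After Nov 12: 226 on hand, pool $3,653.00 (≈ $16.1637 each)
Nov 13, sell 65: 65/226 × $3,653.00 → $1,050.64
Nov 17, sell 132: 132/161 × $2,602.36 → $2,133.61
Total COGS = $8,730.00 + $1,050.64 + $2,133.61 = $11,914.25
Ending inventory (cost pool remaining) = $468.75

COGS = $11,914.25; ending inventory = $468.75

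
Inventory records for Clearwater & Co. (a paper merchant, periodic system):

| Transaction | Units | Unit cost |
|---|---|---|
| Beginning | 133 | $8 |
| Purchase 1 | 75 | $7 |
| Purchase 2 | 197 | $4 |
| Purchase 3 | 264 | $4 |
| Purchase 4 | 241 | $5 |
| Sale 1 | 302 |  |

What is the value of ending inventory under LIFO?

Sale 1 (302) [LIFO — newest first]: 241 @ $5 + 61 @ $4 = $1,449
Ending inventory: 133 @ $8 + 75 @ $7 + 197 @ $4 + 203 @ $4 = $3,189
Check: goods available $4,638 = COGS $1,449 + ending $3,189

Ending inventory = $3,189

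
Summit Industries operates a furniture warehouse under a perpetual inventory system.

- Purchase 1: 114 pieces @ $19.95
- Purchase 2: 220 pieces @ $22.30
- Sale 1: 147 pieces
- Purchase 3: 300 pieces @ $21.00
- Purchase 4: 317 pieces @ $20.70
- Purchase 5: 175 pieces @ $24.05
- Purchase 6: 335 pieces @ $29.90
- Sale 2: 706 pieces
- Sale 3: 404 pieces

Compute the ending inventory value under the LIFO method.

Sale 1 (147) [LIFO — newest first]: 147 @ $22.30 = $3,278.10
Sale 2 (706) [LIFO — newest first]: 335 @ $29.90 + 175 @ $24.05 + 196 @ $20.70 = $18,282.45
Sale 3 (404) [LIFO — newest first]: 121 @ $20.70 + 283 @ $21.00 = $8,447.70
Total COGS = $3,278.10 + $18,282.45 + $8,447.70 = $30,008.25
Ending inventory: 114 @ $19.95 + 73 @ $22.30 + 17 @ $21.00 = $4,259.20
Check: goods available $34,267.45 = COGS $30,008.25 + ending $4,259.20

Ending inventory = $4,259.20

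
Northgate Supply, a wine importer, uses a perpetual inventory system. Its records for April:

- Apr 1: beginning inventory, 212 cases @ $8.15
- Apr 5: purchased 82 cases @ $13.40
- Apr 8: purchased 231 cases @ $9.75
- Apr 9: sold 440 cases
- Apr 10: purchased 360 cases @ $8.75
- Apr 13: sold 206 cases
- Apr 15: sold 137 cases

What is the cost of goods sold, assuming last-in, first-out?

Apr 9, 440 sold [LIFO — newest first]: 231 @ $9.75 + 82 @ $13.40 + 127 @ $8.15 = $4,386.10
Apr 13, 206 sold [LIFO — newest first]: 206 @ $8.75 = $1,802.50
Apr 15, 137 sold [LIFO — newest first]: 137 @ $8.75 = $1,198.75
Total COGS = $4,386.10 + $1,802.50 + $1,198.75 = $7,387.35
Ending inventory: 85 @ $8.15 + 17 @ $8.75 = $841.50
Check: goods available $8,228.85 = COGS $7,387.35 + ending $841.50

COGS = $7,387.35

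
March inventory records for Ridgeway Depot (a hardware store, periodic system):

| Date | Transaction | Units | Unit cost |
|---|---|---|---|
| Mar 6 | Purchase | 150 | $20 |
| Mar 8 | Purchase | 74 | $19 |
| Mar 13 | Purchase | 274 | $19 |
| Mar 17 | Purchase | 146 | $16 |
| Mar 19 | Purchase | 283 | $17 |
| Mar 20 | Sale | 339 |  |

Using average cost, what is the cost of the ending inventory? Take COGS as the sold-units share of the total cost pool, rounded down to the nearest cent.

Mar 20, sell 339: 339/927 × $16,759.00 → $6,128.69
Ending inventory (cost pool remaining) = $10,630.31

Ending inventory = $10,630.31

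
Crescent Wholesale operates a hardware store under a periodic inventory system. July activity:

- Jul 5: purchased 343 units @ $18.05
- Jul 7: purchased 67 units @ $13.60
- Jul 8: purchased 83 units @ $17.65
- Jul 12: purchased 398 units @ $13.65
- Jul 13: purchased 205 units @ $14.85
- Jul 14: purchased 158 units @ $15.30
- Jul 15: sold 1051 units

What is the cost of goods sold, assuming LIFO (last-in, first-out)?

COGS = $15,797.50

Jul 15, 1051 sold [LIFO — newest first]: 158 @ $15.30 + 205 @ $14.85 + 398 @ $13.65 + 83 @ $17.65 + 67 @ $13.60 + 140 @ $18.05 = $15,797.50
Ending inventory: 203 @ $18.05 = $3,664.15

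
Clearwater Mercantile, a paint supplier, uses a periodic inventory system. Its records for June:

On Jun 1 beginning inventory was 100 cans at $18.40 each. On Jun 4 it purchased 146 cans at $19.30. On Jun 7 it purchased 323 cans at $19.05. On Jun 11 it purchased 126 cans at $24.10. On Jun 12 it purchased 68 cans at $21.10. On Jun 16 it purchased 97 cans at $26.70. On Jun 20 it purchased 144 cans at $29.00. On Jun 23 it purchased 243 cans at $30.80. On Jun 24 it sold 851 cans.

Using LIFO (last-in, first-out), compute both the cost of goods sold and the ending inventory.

COGS = $22,017.35; ending inventory = $7,515.30

Jun 24, 851 sold [LIFO — newest first]: 243 @ $30.80 + 144 @ $29.00 + 97 @ $26.70 + 68 @ $21.10 + 126 @ $24.10 + 173 @ $19.05 = $22,017.35
Ending inventory: 100 @ $18.40 + 146 @ $19.30 + 150 @ $19.05 = $7,515.30
Check: goods available $29,532.65 = COGS $22,017.35 + ending $7,515.30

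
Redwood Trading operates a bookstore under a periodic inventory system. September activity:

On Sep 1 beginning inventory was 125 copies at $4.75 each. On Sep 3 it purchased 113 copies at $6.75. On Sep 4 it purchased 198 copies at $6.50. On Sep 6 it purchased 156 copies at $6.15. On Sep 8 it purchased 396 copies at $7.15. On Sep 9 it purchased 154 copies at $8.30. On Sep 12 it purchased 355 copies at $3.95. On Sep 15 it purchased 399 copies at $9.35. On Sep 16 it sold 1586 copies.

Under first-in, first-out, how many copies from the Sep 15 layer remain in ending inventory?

310

Sep 16, 1586 sold [FIFO — oldest first]: 125 @ $4.75 + 113 @ $6.75 + 198 @ $6.50 + 156 @ $6.15 + 396 @ $7.15 + 154 @ $8.30 + 355 @ $3.95 + 89 @ $9.35 = $9,946.90
Ending inventory: 310 @ $9.35 = $2,898.50
Check: goods available $12,845.40 = COGS $9,946.90 + ending $2,898.50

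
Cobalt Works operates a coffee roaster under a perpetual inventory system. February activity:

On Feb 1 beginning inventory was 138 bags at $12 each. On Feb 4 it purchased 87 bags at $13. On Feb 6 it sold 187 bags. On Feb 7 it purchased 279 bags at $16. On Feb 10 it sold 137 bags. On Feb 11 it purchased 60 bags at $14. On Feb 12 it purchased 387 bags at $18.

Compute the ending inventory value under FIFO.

Ending inventory = $10,686

Feb 6, 187 sold [FIFO — oldest first]: 138 @ $12 + 49 @ $13 = $2,293
Feb 10, 137 sold [FIFO — oldest first]: 38 @ $13 + 99 @ $16 = $2,078
Total COGS = $2,293 + $2,078 = $4,371
Ending inventory: 180 @ $16 + 60 @ $14 + 387 @ $18 = $10,686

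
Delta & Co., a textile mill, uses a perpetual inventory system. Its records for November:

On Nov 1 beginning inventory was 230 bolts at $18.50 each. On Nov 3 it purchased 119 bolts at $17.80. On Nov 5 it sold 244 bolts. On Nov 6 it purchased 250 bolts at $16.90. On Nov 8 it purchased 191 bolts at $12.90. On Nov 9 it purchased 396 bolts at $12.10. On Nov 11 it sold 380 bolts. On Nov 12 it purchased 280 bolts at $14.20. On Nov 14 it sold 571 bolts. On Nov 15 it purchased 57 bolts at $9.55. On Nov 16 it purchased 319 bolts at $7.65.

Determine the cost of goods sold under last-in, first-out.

COGS = $17,081.80

Nov 5, 244 sold [LIFO — newest first]: 119 @ $17.80 + 125 @ $18.50 = $4,430.70
Nov 11, 380 sold [LIFO — newest first]: 380 @ $12.10 = $4,598.00
Nov 14, 571 sold [LIFO — newest first]: 280 @ $14.20 + 16 @ $12.10 + 191 @ $12.90 + 84 @ $16.90 = $8,053.10
Total COGS = $4,430.70 + $4,598.00 + $8,053.10 = $17,081.80
Ending inventory: 105 @ $18.50 + 166 @ $16.90 + 57 @ $9.55 + 319 @ $7.65 = $7,732.60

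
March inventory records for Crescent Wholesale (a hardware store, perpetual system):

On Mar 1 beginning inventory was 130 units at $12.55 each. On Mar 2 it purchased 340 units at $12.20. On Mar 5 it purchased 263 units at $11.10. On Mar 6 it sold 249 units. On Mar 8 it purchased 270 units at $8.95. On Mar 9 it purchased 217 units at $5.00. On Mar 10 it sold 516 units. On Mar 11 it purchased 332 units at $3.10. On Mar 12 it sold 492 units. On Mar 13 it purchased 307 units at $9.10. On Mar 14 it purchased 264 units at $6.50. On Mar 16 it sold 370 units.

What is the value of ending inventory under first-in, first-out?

Mar 6, 249 sold [FIFO — oldest first]: 130 @ $12.55 + 119 @ $12.20 = $3,083.30
Mar 10, 516 sold [FIFO — oldest first]: 221 @ $12.20 + 263 @ $11.10 + 32 @ $8.95 = $5,901.90
Mar 12, 492 sold [FIFO — oldest first]: 238 @ $8.95 + 217 @ $5.00 + 37 @ $3.10 = $3,329.80
Mar 16, 370 sold [FIFO — oldest first]: 295 @ $3.10 + 75 @ $9.10 = $1,597.00
Total COGS = $3,083.30 + $5,901.90 + $3,329.80 + $1,597.00 = $13,912.00
Ending inventory: 232 @ $9.10 + 264 @ $6.50 = $3,827.20

Ending inventory = $3,827.20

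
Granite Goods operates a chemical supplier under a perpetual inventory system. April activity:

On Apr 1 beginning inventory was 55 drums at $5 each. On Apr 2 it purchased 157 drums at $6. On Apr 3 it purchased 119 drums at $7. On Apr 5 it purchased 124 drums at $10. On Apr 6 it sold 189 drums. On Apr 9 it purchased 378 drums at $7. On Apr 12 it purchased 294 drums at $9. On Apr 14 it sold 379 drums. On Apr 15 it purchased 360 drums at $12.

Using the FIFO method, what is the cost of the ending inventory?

Ending inventory = $8,821

Apr 6, 189 sold [FIFO — oldest first]: 55 @ $5 + 134 @ $6 = $1,079
Apr 14, 379 sold [FIFO — oldest first]: 23 @ $6 + 119 @ $7 + 124 @ $10 + 113 @ $7 = $3,002
Total COGS = $1,079 + $3,002 = $4,081
Ending inventory: 265 @ $7 + 294 @ $9 + 360 @ $12 = $8,821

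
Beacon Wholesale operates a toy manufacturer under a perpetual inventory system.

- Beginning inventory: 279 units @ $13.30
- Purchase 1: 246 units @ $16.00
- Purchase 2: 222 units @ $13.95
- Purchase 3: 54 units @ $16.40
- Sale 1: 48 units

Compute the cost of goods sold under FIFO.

Sale 1 (48) [FIFO — oldest first]: 48 @ $13.30 = $638.40
Ending inventory: 231 @ $13.30 + 246 @ $16.00 + 222 @ $13.95 + 54 @ $16.40 = $10,990.80

COGS = $638.40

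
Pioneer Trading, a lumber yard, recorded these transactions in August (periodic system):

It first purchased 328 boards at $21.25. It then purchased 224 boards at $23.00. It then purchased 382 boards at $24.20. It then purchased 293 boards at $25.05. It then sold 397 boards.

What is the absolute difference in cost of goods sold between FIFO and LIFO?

$1,299.45

FIFO COGS: 328 @ $21.25 + 69 @ $23.00 = $8,557.00
LIFO COGS: 293 @ $25.05 + 104 @ $24.20 = $9,856.45
Difference = |$8,557.00 − $9,856.45| = $1,299.45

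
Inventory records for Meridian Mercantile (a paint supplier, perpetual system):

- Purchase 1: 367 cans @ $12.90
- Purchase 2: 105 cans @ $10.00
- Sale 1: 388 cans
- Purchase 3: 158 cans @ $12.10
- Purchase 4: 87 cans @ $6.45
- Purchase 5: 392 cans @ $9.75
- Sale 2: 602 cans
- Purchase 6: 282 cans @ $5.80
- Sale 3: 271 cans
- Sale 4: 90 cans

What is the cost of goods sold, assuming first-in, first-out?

COGS = $13,482.85

Sale 1 (388) [FIFO — oldest first]: 367 @ $12.90 + 21 @ $10.00 = $4,944.30
Sale 2 (602) [FIFO — oldest first]: 84 @ $10.00 + 158 @ $12.10 + 87 @ $6.45 + 273 @ $9.75 = $5,974.70
Sale 3 (271) [FIFO — oldest first]: 119 @ $9.75 + 152 @ $5.80 = $2,041.85
Sale 4 (90) [FIFO — oldest first]: 90 @ $5.80 = $522.00
Total COGS = $4,944.30 + $5,974.70 + $2,041.85 + $522.00 = $13,482.85
Ending inventory: 40 @ $5.80 = $232.00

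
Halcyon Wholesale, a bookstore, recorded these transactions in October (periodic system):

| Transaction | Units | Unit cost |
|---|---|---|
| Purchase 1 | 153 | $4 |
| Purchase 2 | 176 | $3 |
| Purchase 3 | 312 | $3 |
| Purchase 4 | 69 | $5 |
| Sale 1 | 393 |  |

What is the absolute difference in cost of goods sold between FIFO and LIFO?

FIFO COGS: 153 @ $4 + 176 @ $3 + 64 @ $3 = $1,332
LIFO COGS: 69 @ $5 + 312 @ $3 + 12 @ $3 = $1,317
Difference = |$1,332 − $1,317| = $15

$15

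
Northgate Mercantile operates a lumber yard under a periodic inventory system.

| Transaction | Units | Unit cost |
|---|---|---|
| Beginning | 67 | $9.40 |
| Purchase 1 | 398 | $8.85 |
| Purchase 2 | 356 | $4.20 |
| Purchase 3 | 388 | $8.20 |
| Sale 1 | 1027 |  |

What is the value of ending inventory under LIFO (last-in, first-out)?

Sale 1 (1027) [LIFO — newest first]: 388 @ $8.20 + 356 @ $4.20 + 283 @ $8.85 = $7,181.35
Ending inventory: 67 @ $9.40 + 115 @ $8.85 = $1,647.55

Ending inventory = $1,647.55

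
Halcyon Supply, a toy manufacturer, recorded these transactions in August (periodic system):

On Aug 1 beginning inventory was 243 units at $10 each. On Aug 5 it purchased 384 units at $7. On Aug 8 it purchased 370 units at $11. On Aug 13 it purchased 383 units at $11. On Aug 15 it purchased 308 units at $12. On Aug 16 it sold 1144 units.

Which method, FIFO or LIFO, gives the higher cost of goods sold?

FIFO COGS: 243 @ $10 + 384 @ $7 + 370 @ $11 + 147 @ $11 = $10,805
LIFO COGS: 308 @ $12 + 383 @ $11 + 370 @ $11 + 83 @ $7 = $12,560

LIFO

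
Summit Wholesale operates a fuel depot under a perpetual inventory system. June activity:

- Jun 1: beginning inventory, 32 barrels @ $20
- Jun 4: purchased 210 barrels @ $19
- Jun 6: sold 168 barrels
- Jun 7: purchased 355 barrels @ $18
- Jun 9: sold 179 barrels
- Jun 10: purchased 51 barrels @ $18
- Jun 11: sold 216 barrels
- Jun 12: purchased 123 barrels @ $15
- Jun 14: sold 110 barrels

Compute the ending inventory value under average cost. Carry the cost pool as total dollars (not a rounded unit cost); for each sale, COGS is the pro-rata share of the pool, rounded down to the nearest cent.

Ending inventory = $1,596.65

After Jun 1: 32 on hand, pool $640.00 (≈ $20.0000 each)
After Jun 4: 242 on hand, pool $4,630.00 (≈ $19.1322 each)
Jun 6, sell 168: 168/242 × $4,630.00 → $3,214.21
After Jun 7: 429 on hand, pool $7,805.79 (≈ $18.1953 each)
Jun 9, sell 179: 179/429 × $7,805.79 → $3,256.96
After Jun 10: 301 on hand, pool $5,466.83 (≈ $18.1622 each)
Jun 11, sell 216: 216/301 × $5,466.83 → $3,923.04
After Jun 12: 208 on hand, pool $3,388.79 (≈ $16.2923 each)
Jun 14, sell 110: 110/208 × $3,388.79 → $1,792.14
Total COGS = $3,214.21 + $3,256.96 + $3,923.04 + $1,792.14 = $12,186.35
Ending inventory (cost pool remaining) = $1,596.65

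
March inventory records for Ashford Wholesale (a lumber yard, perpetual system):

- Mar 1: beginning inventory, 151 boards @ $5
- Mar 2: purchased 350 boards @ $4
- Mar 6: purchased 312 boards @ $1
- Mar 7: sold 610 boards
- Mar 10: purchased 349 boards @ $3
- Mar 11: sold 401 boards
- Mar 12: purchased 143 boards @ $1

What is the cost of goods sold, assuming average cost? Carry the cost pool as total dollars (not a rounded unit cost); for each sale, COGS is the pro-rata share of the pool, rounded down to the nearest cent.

COGS = $3,059.08

After Mar 1: 151 on hand, pool $755.00 (≈ $5.0000 each)
After Mar 2: 501 on hand, pool $2,155.00 (≈ $4.3014 each)
After Mar 6: 813 on hand, pool $2,467.00 (≈ $3.0344 each)
Mar 7, sell 610: 610/813 × $2,467.00 → $1,851.00
After Mar 10: 552 on hand, pool $1,663.00 (≈ $3.0127 each)
Mar 11, sell 401: 401/552 × $1,663.00 → $1,208.08
After Mar 12: 294 on hand, pool $597.92 (≈ $2.0337 each)
Total COGS = $1,851.00 + $1,208.08 = $3,059.08
Ending inventory (cost pool remaining) = $597.92
Check: goods available $3,657.00 = COGS $3,059.08 + ending $597.92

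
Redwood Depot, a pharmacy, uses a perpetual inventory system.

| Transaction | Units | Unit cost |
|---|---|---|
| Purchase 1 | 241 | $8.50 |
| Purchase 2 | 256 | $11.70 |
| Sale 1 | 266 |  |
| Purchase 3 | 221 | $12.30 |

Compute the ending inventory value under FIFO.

Sale 1 (266) [FIFO — oldest first]: 241 @ $8.50 + 25 @ $11.70 = $2,341.00
Ending inventory: 231 @ $11.70 + 221 @ $12.30 = $5,421.00

Ending inventory = $5,421.00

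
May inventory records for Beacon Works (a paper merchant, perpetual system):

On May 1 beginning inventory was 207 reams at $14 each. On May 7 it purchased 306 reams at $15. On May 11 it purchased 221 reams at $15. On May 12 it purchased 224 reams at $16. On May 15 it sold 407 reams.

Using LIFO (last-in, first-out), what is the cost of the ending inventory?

Ending inventory = $8,058

May 15, 407 sold [LIFO — newest first]: 224 @ $16 + 183 @ $15 = $6,329
Ending inventory: 207 @ $14 + 306 @ $15 + 38 @ $15 = $8,058
Check: goods available $14,387 = COGS $6,329 + ending $8,058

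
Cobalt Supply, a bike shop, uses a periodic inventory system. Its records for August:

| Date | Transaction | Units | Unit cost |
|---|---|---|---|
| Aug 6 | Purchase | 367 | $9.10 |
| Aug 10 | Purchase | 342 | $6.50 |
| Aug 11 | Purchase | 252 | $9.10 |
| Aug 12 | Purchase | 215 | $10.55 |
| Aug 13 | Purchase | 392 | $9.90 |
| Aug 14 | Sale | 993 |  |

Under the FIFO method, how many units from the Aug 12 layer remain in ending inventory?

183

Aug 14, 993 sold [FIFO — oldest first]: 367 @ $9.10 + 342 @ $6.50 + 252 @ $9.10 + 32 @ $10.55 = $8,193.50
Ending inventory: 183 @ $10.55 + 392 @ $9.90 = $5,811.45
Check: goods available $14,004.95 = COGS $8,193.50 + ending $5,811.45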